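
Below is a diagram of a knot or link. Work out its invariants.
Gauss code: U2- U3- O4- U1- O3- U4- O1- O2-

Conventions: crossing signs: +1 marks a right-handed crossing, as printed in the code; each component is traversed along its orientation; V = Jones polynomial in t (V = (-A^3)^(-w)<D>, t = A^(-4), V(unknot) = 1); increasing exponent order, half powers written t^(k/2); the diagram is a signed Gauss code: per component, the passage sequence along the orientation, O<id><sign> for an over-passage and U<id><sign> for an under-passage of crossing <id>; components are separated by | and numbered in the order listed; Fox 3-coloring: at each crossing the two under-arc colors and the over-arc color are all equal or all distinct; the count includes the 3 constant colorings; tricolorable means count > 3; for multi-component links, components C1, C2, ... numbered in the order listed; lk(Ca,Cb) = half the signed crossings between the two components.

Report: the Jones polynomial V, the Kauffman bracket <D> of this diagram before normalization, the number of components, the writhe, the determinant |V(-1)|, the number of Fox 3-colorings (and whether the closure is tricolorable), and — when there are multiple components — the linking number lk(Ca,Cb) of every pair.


V = -t^-4 + t^-3 + t^-1
<D> = A^-8 + 1 - A^4 (w = -4)
1 component over 4 crossings, w = -4
9 Fox colorings among 3^4, |V(-1)| = 3: tricolorable
why: w = -4 (over 4 crossings) is diagram-only; (-A^3)^(4) removes it from V


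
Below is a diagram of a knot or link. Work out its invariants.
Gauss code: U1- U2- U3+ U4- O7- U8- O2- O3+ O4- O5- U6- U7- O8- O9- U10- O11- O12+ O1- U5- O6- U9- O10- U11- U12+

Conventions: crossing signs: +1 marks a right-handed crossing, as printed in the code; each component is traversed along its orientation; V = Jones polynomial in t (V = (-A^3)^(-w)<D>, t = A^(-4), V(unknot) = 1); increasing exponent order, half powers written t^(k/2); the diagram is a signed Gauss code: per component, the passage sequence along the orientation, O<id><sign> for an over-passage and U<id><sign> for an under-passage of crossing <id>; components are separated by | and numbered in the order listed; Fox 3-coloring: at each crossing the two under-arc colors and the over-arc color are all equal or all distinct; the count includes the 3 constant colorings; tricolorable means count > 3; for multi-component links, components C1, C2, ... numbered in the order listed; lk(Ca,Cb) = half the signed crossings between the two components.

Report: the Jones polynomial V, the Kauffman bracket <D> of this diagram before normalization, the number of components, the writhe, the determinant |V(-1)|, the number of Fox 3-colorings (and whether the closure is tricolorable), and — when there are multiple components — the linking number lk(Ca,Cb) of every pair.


V(t) = -t^-8 + t^-5 + t^-3
bracket: A^-12 + A^-4 - A^8, w = -8
1 component, writhe -8, over 12 crossings
det 3, colorings 9 of 3^12 — tricolorable
observation: w = -8 shifts under R1 moves; the (-A^3)^(8) factor cancels that in V


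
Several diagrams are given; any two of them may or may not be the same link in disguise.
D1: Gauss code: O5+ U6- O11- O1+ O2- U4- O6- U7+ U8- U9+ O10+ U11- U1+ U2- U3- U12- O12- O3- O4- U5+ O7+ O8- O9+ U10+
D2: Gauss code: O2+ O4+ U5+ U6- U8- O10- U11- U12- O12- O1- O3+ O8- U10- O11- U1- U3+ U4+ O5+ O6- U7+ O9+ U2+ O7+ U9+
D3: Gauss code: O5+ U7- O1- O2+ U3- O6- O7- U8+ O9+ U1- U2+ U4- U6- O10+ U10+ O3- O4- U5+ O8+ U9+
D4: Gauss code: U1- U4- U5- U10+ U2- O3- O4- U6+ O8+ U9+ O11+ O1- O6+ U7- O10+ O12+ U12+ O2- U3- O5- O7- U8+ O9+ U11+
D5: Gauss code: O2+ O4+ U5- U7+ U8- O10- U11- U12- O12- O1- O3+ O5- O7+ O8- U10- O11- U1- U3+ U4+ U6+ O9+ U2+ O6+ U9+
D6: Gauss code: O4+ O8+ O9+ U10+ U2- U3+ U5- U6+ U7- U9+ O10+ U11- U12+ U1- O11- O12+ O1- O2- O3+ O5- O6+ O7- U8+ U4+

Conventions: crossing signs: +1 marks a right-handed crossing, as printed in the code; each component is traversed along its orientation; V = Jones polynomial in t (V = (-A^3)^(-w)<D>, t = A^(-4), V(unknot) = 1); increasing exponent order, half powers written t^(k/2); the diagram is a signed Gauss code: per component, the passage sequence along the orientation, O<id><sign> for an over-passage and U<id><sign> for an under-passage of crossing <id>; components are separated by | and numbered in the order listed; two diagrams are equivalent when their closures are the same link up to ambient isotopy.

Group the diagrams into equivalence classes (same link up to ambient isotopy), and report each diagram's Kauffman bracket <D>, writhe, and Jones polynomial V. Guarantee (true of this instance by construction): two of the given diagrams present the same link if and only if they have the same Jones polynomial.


classes: {D1, D3, D4} | {D2, D5} | {D6}
V(D1) = -t^-3 + 2t^-2 - 2t^-1 + 3 - 2t + 2t^2 - t^3  [12 crossings, <D> = -A^-18 + 2A^-14 - 2A^-10 + 3A^-6 - 2A^-2 + 2A^2 - A^6, w = -2]
V(D2) = -t^-3 + t^-2 - t^-1 + 3 - t + t^2 - t^3  (w 0, c 12, <D> = -A^-12 + A^-8 - A^-4 + 3 - A^4 + A^8 - A^12)
V(D3) = -t^-3 + 2t^-2 - 2t^-1 + 3 - 2t + 2t^2 - t^3  (w 0, c 10, <D> = -A^-12 + 2A^-8 - 2A^-4 + 3 - 2A^4 + 2A^8 - A^12)
D4 (bracket -A^-12 + 2A^-8 - 2A^-4 + 3 - 2A^4 + 2A^8 - A^12; 12 crossings at w = 0): V = -t^-3 + 2t^-2 - 2t^-1 + 3 - 2t + 2t^2 - t^3
V(D5) = -t^-3 + t^-2 - t^-1 + 3 - t + t^2 - t^3  (w 0, c 12, <D> = -A^-12 + A^-8 - A^-4 + 3 - A^4 + A^8 - A^12)
D6 (bracket A^6; 12 crossings at w = +2): V = 1
note: 3 values of V(t) split the 6 diagrams


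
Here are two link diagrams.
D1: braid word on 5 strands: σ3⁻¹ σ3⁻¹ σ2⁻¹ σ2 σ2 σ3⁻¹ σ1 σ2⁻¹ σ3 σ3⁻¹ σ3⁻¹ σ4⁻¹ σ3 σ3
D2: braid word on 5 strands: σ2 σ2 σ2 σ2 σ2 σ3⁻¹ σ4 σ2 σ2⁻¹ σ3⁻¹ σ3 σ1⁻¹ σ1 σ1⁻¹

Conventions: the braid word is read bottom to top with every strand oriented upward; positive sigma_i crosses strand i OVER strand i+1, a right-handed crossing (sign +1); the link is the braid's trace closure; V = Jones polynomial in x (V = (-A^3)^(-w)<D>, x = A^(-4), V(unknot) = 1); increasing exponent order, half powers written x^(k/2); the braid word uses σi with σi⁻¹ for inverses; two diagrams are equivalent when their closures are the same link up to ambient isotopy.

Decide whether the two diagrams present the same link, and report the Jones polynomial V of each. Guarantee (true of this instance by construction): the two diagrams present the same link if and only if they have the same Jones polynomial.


equivalent: no
D1 (bracket A^-6; 14 crossings at w = -2): V = 1
V(D2) = x^2 + x^4 - x^5 + x^6 - x^7  (w +4, c 14, <D> = -A^-16 + A^-12 - A^-8 + A^-4 + A^4)
key observation: 2 classes among 2 diagrams; unequal V(x) rules out equality


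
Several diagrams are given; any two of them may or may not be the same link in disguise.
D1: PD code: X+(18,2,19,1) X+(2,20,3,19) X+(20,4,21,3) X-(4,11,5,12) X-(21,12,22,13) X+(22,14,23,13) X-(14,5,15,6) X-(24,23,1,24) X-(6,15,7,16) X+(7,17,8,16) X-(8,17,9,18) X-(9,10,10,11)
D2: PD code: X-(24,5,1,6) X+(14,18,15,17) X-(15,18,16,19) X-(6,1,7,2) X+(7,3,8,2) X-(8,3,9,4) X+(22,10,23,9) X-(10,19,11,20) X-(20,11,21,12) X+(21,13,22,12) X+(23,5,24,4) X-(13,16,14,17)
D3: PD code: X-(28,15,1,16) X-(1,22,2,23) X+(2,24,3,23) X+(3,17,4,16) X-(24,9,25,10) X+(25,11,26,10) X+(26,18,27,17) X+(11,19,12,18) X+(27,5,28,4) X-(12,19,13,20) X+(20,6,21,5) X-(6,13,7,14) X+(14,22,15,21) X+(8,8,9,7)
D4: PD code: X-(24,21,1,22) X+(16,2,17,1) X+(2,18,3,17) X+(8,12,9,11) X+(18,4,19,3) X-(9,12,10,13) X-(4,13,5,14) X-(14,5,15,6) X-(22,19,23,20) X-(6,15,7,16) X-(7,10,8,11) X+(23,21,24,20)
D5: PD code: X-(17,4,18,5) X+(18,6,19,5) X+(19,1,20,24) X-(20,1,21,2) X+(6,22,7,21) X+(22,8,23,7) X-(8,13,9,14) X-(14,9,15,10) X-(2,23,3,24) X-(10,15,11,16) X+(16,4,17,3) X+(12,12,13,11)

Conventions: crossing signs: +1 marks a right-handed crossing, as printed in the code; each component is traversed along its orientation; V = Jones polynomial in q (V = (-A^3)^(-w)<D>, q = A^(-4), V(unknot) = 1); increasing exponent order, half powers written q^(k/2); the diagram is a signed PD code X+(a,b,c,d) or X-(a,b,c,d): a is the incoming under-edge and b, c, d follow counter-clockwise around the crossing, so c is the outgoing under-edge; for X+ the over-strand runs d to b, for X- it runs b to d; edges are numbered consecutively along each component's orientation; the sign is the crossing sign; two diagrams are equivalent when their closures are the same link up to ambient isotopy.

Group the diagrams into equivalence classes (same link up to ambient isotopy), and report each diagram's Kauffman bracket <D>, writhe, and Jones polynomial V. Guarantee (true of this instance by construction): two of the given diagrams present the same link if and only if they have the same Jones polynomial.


equivalence classes: {D1, D4, D5} | {D2} | {D3}
D1 (bracket -A^-18 + A^-14 - A^-10 + 3A^-6 - A^-2 + A^2 - A^6; 12 crossings at w = -2): V = -q^-3 + q^-2 - q^-1 + 3 - q + q^2 - q^3
V(D2) = 1  [12 crossings, <D> = A^-6, w = -2]
D3 (bracket -A^-4 + 1 + A^8; 14 crossings at w = +4): V = q + q^3 - q^4
V(D4) = -q^-3 + q^-2 - q^-1 + 3 - q + q^2 - q^3  (w -2, c 12, <D> = -A^-18 + A^-14 - A^-10 + 3A^-6 - A^-2 + A^2 - A^6)
V(D5) = -q^-3 + q^-2 - q^-1 + 3 - q + q^2 - q^3  (w 0, c 12, <D> = -A^-12 + A^-8 - A^-4 + 3 - A^4 + A^8 - A^12)
key observation: 3 values of V(q) split the 5 diagrams


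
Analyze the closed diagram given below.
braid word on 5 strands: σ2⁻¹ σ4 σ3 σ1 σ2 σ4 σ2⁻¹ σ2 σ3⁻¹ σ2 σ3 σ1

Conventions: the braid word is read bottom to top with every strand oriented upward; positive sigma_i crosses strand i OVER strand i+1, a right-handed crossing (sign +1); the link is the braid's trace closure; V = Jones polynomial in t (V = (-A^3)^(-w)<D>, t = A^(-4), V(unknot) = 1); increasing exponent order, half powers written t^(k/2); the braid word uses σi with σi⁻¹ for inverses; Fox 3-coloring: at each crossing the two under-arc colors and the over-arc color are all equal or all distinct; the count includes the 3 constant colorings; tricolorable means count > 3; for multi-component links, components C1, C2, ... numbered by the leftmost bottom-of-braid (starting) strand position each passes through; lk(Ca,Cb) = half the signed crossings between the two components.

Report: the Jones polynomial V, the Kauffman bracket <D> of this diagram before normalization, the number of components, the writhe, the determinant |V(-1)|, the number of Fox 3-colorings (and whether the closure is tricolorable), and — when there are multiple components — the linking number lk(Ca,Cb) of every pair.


Jones polynomial: V(t) = 2t - 3t^2 + 4t^3 - 4t^4 + 4t^5 - 3t^6 + 2t^7 - t^8
<D> = -A^-14 + 2A^-10 - 3A^-6 + 4A^-2 - 4A^2 + 4A^6 - 3A^10 + 2A^14; writhe +6
components 1, writhe +6 (12 crossings)
3-colorings: 3 of 3^12, det 23 — not tricolorable
note: the span of V is 7, forcing >= 7 crossings in any diagram


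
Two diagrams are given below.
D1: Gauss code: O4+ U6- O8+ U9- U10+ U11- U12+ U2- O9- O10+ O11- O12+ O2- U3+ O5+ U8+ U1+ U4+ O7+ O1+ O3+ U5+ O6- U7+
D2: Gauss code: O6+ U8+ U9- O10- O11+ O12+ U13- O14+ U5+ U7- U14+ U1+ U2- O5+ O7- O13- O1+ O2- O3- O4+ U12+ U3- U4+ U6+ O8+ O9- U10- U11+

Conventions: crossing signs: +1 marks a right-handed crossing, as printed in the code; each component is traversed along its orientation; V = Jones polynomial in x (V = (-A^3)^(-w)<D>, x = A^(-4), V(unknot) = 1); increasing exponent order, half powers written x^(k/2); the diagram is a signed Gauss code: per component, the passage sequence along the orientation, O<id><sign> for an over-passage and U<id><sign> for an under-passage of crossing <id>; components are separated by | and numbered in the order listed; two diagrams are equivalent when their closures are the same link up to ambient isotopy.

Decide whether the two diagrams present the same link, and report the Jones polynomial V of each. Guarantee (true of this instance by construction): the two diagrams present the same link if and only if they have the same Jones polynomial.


same link: no
V(D1) = x - x^2 + 2x^3 - x^4 + x^5 - x^6  [12 crossings, <D> = -A^-12 + A^-8 - A^-4 + 2 - A^4 + A^8, w = +4]
D2 (bracket A^6; 14 crossings at w = +2): V = 1
note: 2 values of V(x) split the 2 diagrams


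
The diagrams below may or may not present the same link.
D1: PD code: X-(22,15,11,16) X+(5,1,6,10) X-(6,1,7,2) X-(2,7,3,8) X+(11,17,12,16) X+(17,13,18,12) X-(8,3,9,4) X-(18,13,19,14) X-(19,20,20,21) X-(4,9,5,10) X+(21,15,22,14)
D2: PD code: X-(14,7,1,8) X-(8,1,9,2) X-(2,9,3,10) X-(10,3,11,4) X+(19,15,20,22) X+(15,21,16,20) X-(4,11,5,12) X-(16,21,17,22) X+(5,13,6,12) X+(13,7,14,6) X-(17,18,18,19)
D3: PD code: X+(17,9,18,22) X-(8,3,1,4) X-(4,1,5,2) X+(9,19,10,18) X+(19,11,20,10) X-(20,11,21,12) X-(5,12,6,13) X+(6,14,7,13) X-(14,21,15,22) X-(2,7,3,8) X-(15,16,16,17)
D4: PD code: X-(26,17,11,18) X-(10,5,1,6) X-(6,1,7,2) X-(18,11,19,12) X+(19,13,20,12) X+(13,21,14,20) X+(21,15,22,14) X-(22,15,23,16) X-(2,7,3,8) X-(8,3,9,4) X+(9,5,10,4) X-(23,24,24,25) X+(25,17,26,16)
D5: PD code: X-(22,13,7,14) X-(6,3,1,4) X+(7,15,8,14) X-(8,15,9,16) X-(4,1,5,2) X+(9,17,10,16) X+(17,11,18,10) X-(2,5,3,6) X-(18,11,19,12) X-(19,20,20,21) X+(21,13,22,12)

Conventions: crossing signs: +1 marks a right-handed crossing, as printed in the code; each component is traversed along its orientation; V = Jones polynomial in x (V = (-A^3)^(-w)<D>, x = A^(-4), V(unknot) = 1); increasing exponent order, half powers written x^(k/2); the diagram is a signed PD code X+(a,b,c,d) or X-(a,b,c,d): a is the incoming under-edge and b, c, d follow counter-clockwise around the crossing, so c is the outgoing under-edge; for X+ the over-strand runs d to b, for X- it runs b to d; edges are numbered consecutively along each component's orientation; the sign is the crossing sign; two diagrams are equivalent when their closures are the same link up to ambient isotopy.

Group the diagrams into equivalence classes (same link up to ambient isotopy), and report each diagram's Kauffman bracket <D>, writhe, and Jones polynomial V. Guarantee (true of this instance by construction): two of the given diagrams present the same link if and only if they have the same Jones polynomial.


classes: {D1, D2, D3, D4, D5}
V(D1) = x^(-9/2) - x^(-5/2) - x^(-3/2) - x^(-1/2)  [11 crossings, <D> = A^-7 + A^-3 + A - A^9, w = -3]
D2 (bracket A^-7 + A^-3 + A - A^9; 11 crossings at w = -3): V = x^(-9/2) - x^(-5/2) - x^(-3/2) - x^(-1/2)
D3 (bracket A^-7 + A^-3 + A - A^9; 11 crossings at w = -3): V = x^(-9/2) - x^(-5/2) - x^(-3/2) - x^(-1/2)
V(D4) = x^(-9/2) - x^(-5/2) - x^(-3/2) - x^(-1/2)  [13 crossings, <D> = A^-7 + A^-3 + A - A^9, w = -3]
V(D5) = x^(-9/2) - x^(-5/2) - x^(-3/2) - x^(-1/2)  [11 crossings, <D> = A^-7 + A^-3 + A - A^9, w = -3]
insight: all 5 diagrams share one V(x), hence one class


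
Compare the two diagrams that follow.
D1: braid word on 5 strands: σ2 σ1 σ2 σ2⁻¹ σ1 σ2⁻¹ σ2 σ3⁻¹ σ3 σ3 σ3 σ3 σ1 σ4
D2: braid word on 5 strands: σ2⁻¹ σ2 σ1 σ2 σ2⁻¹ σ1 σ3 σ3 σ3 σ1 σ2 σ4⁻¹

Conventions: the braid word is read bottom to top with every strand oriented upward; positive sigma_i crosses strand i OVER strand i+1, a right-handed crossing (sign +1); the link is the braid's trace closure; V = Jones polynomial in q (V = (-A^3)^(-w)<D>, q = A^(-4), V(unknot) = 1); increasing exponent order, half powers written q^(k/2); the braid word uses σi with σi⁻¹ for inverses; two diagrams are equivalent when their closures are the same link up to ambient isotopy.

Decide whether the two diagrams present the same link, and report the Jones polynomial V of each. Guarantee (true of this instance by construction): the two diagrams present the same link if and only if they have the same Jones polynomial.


equivalent: yes
V(D1) = q^2 + 2q^4 - 2q^5 + q^6 - 2q^7 + q^8  (w +8, c 14, <D> = A^-8 - 2A^-4 + 1 - 2A^4 + 2A^8 + A^16)
V(D2) = q^2 + 2q^4 - 2q^5 + q^6 - 2q^7 + q^8  [12 crossings, <D> = A^-14 - 2A^-10 + A^-6 - 2A^-2 + 2A^2 + A^10, w = +6]
key observation: Markov moves rewrite D1 (14 crossings) into D2 (12)


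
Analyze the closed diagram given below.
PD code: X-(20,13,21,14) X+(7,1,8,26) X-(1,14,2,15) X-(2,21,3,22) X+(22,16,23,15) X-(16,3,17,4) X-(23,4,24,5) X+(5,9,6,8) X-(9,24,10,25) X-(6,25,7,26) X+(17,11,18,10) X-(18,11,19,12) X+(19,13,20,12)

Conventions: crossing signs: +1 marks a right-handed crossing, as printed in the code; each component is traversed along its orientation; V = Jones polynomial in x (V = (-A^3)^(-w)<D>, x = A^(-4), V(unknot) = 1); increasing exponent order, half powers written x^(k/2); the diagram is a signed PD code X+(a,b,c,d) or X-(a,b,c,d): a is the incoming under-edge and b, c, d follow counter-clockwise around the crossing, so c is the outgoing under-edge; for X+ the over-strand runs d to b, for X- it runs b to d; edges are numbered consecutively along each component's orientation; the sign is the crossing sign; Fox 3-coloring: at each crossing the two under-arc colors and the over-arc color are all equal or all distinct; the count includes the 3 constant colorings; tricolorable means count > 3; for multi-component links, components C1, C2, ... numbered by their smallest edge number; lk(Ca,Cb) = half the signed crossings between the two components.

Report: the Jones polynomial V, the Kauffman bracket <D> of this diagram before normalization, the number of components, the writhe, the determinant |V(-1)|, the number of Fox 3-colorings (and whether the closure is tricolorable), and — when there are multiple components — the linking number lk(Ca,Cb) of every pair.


V(x) = -x^-6 + x^-5 - x^-4 + 2x^-3 - x^-2 + x^-1
bracket: -A^-5 + A^-1 - 2A^3 + A^7 - A^11 + A^15, w = -3
1 component, writhe -3, over 13 crossings
det 7, colorings 3 of 3^13 — not tricolorable
observation: |V(-1)| = 7: so not tricolorable, since 3 does not divide 7


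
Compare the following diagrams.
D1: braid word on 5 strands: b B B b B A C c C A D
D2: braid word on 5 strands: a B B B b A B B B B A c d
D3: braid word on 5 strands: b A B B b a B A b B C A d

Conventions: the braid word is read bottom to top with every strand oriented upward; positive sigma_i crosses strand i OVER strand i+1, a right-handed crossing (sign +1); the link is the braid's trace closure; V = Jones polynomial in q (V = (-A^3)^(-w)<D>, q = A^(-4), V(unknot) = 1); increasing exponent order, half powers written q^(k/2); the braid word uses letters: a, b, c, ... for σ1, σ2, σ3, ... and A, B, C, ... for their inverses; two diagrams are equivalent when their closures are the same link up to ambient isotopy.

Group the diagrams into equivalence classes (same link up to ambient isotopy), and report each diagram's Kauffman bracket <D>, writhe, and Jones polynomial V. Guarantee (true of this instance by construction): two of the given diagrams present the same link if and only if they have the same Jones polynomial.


equivalence classes: {D1} | {D2} | {D3}
D1 (bracket A^-13 + A^-5; 11 crossings at w = -5): V = -q^(-5/2) - q^(-1/2)
D2 (bracket A^-5 + A^3 - A^7 + A^11 - A^15 + A^19; 13 crossings at w = -5): V = -q^(-17/2) + q^(-15/2) - q^(-13/2) + q^(-11/2) - q^(-9/2) - q^(-5/2)
V(D3) = q^(-11/2) - q^(-9/2) + q^(-7/2) - 2q^(-5/2) + q^(-3/2) - 2q^(-1/2)  (w -3, c 13, <D> = 2A^-7 - A^-3 + 2A - A^5 + A^9 - A^13)
observation: V(q) takes 3 values over 3 diagrams, fixing the grouping


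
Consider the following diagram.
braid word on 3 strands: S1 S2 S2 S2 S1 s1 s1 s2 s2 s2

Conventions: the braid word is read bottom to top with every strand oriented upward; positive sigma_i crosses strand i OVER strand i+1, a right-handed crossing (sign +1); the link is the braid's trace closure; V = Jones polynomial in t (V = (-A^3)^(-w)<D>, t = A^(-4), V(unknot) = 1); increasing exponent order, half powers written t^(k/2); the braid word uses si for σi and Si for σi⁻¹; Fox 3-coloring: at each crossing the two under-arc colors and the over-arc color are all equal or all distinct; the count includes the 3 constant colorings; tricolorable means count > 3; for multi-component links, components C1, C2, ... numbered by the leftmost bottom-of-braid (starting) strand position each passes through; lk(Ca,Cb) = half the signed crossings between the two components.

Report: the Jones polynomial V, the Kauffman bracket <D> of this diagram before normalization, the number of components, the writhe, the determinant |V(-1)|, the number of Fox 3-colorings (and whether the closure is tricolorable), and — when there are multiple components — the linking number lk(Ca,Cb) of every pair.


Jones polynomial: V(t) = -t^-3 + t^-2 - t^-1 + 3 - t + t^2 - t^3
<D> = -A^-12 + A^-8 - A^-4 + 3 - A^4 + A^8 - A^12; writhe 0
components 1, writhe 0 (10 crossings)
3-colorings: 27 of 3^10, det 9 — tricolorable
note: w = 0 shifts under R1 moves; the (-A^3)^(0) factor cancels that in V


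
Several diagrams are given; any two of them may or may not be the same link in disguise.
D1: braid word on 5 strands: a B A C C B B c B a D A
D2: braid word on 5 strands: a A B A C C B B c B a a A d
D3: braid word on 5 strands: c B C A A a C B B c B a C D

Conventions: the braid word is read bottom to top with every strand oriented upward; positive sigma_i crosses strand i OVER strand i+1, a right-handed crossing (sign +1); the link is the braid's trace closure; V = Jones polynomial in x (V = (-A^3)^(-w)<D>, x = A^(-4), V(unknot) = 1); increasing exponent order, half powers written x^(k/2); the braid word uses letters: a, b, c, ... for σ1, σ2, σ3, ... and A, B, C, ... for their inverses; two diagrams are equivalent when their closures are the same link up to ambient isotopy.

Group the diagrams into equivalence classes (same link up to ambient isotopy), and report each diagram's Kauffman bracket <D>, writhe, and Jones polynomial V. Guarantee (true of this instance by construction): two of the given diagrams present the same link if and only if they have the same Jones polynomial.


grouping into links: {D1, D2, D3}
V(D1) = -x^-6 + x^-5 - x^-4 + 2x^-3 - x^-2 + x^-1  (w -6, c 12, <D> = A^-14 - A^-10 + 2A^-6 - A^-2 + A^2 - A^6)
V(D2) = -x^-6 + x^-5 - x^-4 + 2x^-3 - x^-2 + x^-1  (w -4, c 14, <D> = A^-8 - A^-4 + 2 - A^4 + A^8 - A^12)
V(D3) = -x^-6 + x^-5 - x^-4 + 2x^-3 - x^-2 + x^-1  (w -6, c 14, <D> = A^-14 - A^-10 + 2A^-6 - A^-2 + A^2 - A^6)
key observation: all 3 diagrams share one V(x), hence one class


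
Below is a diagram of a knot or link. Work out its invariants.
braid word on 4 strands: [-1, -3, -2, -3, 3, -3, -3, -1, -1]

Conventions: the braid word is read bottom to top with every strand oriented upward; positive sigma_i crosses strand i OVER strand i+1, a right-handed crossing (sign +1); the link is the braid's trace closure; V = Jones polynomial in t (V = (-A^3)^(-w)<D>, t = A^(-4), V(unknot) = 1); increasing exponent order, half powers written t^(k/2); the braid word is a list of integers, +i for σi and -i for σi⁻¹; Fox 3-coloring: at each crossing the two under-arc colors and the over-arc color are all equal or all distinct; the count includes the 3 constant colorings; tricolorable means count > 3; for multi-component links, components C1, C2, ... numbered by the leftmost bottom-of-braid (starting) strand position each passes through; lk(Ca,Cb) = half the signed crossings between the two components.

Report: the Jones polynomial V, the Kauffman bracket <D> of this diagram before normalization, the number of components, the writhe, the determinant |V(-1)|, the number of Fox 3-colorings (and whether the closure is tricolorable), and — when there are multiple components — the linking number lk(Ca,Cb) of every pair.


Jones polynomial: V(t) = t^-8 - 2t^-7 + t^-6 - 2t^-5 + 2t^-4 + t^-2
<D> = -A^-13 - 2A^-5 + 2A^-1 - A^3 + 2A^7 - A^11; writhe -7
components 1, writhe -7 (9 crossings)
3-colorings: 27 of 3^9, det 9 — tricolorable
note: the span of V is 6, forcing >= 6 crossings in any diagram


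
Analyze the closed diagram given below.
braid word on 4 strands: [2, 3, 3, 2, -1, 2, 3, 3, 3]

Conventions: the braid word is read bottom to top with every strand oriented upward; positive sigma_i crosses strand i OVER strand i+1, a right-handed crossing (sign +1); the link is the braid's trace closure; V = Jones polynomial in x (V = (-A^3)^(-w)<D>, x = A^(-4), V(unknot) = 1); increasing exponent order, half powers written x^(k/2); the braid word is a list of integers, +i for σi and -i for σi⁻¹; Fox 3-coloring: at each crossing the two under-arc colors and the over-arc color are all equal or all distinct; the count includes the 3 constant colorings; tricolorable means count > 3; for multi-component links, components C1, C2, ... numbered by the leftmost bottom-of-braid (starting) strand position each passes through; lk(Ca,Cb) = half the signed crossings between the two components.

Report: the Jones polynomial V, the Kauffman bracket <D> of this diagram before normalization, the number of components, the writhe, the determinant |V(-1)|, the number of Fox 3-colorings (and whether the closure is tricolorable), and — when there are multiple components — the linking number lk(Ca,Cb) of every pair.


V = x^3 + x^5 - x^8
<D> = A^-11 - A - A^9 (w = +7)
1 component over 9 crossings, w = +7
9 Fox colorings among 3^9, |V(-1)| = 3: tricolorable
why: w = +7 shifts under R1 moves; the (-A^3)^(-7) factor cancels that in V


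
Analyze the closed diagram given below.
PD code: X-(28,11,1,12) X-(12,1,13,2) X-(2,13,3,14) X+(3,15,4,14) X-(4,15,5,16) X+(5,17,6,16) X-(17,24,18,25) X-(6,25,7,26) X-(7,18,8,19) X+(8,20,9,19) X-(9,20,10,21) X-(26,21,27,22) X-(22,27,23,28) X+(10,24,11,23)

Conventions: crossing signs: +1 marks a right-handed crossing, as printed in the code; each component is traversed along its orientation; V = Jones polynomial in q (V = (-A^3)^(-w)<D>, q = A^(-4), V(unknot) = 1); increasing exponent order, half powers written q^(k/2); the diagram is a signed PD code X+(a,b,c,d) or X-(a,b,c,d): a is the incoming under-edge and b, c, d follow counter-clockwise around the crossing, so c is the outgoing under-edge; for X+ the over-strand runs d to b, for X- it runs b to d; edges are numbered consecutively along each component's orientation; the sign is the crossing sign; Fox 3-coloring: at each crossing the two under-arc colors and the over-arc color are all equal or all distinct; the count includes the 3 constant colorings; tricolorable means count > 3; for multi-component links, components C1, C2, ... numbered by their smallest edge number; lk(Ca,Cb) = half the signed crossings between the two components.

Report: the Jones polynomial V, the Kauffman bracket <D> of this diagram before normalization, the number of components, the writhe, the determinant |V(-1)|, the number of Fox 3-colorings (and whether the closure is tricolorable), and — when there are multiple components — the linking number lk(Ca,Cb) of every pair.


V = q^-8 - 2q^-7 + q^-6 - 2q^-5 + 2q^-4 + q^-2
<D> = A^-10 + 2A^-2 - 2A^2 + A^6 - 2A^10 + A^14 (w = -6)
1 component over 14 crossings, w = -6
27 Fox colorings among 3^14, |V(-1)| = 9: tricolorable
why: the span of V is 6, forcing >= 6 crossings in any diagram


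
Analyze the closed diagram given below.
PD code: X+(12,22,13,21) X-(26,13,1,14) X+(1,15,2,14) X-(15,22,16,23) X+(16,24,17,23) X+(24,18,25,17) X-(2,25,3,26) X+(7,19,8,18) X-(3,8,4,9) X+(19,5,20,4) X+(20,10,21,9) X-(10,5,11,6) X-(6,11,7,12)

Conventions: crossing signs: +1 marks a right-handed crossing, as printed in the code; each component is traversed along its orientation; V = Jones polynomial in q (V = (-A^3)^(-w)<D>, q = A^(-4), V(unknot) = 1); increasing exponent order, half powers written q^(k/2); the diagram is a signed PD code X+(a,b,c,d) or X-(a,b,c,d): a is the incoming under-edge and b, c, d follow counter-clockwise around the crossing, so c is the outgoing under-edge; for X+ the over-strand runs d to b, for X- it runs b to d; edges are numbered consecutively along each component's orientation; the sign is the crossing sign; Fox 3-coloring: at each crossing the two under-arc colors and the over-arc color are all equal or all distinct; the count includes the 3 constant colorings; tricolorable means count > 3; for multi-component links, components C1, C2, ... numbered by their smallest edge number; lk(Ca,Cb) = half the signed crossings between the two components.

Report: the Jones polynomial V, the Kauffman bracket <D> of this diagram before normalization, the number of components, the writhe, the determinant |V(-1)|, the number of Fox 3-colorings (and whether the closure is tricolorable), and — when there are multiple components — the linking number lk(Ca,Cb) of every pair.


Jones polynomial: V(q) = -q^-1 + 2 - q + 2q^2 - q^3 + q^4 - q^5
<D> = A^-17 - A^-13 + A^-9 - 2A^-5 + A^-1 - 2A^3 + A^7; writhe +1
components 1, writhe +1 (13 crossings)
3-colorings: 9 of 3^13, det 9 — tricolorable
note: w = +1 shifts under R1 moves; the (-A^3)^(-1) factor cancels that in V


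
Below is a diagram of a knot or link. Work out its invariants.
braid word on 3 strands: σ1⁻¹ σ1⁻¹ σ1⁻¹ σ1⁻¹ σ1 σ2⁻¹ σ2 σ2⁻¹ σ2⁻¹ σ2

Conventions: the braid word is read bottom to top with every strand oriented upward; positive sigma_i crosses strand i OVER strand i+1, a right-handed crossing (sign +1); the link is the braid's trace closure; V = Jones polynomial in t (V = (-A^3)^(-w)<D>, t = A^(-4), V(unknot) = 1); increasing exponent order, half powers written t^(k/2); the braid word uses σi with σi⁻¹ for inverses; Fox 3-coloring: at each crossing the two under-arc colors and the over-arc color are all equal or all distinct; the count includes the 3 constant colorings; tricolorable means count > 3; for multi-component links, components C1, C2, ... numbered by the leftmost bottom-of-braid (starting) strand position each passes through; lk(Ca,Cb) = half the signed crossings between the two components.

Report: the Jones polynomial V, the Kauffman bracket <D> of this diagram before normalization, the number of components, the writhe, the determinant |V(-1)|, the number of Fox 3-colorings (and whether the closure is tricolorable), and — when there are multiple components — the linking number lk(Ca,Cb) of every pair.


Jones polynomial: V(t) = -t^-4 + t^-3 + t^-1
<D> = A^-8 + 1 - A^4; writhe -4
components 1, writhe -4 (10 crossings)
3-colorings: 9 of 3^10, det 3 — tricolorable
note: det 3 = |V(-1)|; divisible by 3, so tricolorable


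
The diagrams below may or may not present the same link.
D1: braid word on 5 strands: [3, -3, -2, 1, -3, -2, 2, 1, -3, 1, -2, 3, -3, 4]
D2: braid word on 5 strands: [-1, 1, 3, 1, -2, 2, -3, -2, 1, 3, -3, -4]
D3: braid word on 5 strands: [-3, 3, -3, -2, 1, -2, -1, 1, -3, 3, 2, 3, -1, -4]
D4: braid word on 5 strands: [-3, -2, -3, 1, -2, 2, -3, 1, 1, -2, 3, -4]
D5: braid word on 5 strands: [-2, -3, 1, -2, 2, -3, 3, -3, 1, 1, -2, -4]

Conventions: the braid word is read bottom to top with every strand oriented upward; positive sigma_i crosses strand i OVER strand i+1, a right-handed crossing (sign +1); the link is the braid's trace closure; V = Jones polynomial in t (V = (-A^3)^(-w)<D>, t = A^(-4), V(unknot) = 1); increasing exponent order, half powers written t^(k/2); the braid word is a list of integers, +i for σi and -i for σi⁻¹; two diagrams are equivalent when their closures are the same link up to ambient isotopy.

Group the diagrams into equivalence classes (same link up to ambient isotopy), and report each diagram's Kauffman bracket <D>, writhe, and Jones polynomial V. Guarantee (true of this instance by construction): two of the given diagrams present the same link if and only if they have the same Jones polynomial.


classes: {D1, D4, D5} | {D2} | {D3}
V(D1) = t^-4 + 3t^-2 - t^-1 + 3 - 2t + t^2 - t^3  [14 crossings, <D> = -A^-12 + A^-8 - 2A^-4 + 3 - A^4 + 3A^8 + A^16, w = 0]
V(D2) = 1 + t + t^2 + t^3  (w 0, c 12, <D> = A^-12 + A^-8 + A^-4 + 1)
V(D3) = t^-1 + 2 + t  (w -2, c 14, <D> = A^-10 + 2A^-6 + A^-2)
V(D4) = t^-4 + 3t^-2 - t^-1 + 3 - 2t + t^2 - t^3  [12 crossings, <D> = -A^-18 + A^-14 - 2A^-10 + 3A^-6 - A^-2 + 3A^2 + A^10, w = -2]
V(D5) = t^-4 + 3t^-2 - t^-1 + 3 - 2t + t^2 - t^3  (w -2, c 12, <D> = -A^-18 + A^-14 - 2A^-10 + 3A^-6 - A^-2 + 3A^2 + A^10)
note: V(t) takes 3 values over 5 diagrams, fixing the grouping


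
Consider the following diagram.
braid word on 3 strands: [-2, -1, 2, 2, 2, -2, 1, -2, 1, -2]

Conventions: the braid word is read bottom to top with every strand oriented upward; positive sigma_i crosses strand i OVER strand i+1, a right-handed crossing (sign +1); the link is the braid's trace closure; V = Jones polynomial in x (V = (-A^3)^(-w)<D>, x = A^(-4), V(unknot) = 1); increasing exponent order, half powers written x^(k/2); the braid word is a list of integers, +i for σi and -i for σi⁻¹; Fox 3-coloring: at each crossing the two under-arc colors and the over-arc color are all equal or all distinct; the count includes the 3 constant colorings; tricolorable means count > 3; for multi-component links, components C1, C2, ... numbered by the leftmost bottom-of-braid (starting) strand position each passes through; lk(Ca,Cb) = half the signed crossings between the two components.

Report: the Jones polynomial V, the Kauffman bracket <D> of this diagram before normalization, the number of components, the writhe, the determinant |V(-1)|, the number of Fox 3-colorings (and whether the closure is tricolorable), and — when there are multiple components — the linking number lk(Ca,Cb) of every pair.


V(x) = -x^-3 + 2x^-2 - 2x^-1 + 3 - 2x + 2x^2 - x^3
bracket: -A^-12 + 2A^-8 - 2A^-4 + 3 - 2A^4 + 2A^8 - A^12, w = 0
1 component, writhe 0, over 10 crossings
det 13, colorings 3 of 3^10 — not tricolorable
observation: V spans 6 powers of x: at least 6 crossings in any diagram


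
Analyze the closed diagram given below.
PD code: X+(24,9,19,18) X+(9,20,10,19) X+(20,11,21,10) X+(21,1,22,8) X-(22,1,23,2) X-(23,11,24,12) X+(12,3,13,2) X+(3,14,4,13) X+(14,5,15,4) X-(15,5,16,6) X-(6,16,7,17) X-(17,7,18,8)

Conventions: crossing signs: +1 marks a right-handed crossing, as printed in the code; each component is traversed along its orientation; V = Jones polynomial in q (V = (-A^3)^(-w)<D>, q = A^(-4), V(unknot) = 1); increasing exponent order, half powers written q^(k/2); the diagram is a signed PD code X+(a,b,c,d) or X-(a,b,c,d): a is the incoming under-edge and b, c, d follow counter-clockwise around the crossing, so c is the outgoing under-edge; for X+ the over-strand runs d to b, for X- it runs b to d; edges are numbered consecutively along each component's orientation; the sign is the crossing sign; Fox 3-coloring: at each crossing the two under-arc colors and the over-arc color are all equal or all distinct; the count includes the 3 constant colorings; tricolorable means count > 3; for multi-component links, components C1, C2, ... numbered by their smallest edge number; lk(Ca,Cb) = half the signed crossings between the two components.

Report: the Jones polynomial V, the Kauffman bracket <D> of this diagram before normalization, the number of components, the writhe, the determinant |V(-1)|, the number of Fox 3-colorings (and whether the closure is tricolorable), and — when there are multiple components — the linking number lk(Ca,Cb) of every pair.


V = 1 + q + q^2 + q^3
<D> = A^-6 + A^-2 + A^2 + A^6 (w = +2)
3 components over 12 crossings, w = +2
lk(C1,C2): 0
lk(C1,C3) = 0
linking number lk(C2,C3) = +1
9 Fox colorings among 3^12, |V(-1)| = 0: tricolorable
why: span 3 respects span(V) <= c + mu - 1 = 14 for this 3-component diagram


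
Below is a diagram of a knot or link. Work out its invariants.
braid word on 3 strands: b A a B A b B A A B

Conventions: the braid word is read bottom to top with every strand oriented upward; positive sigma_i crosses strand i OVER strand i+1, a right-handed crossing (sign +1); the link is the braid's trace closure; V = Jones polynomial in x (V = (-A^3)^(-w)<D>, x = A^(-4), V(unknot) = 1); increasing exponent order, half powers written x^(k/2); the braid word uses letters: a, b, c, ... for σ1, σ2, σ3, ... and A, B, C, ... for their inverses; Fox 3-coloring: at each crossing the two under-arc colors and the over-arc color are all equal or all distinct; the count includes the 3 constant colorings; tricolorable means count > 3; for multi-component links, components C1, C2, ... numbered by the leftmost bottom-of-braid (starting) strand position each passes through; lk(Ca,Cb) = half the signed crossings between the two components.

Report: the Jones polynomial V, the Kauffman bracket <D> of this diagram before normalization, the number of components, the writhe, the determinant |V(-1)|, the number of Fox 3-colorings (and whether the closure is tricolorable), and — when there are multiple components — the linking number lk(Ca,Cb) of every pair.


V = -x^-4 + x^-3 + x^-1
<D> = A^-8 + 1 - A^4 (w = -4)
1 component over 10 crossings, w = -4
9 Fox colorings among 3^10, |V(-1)| = 3: tricolorable
why: inverse pairs cancel, leaving σ1⁻¹ σ1⁻¹ σ1⁻¹ σ2⁻¹


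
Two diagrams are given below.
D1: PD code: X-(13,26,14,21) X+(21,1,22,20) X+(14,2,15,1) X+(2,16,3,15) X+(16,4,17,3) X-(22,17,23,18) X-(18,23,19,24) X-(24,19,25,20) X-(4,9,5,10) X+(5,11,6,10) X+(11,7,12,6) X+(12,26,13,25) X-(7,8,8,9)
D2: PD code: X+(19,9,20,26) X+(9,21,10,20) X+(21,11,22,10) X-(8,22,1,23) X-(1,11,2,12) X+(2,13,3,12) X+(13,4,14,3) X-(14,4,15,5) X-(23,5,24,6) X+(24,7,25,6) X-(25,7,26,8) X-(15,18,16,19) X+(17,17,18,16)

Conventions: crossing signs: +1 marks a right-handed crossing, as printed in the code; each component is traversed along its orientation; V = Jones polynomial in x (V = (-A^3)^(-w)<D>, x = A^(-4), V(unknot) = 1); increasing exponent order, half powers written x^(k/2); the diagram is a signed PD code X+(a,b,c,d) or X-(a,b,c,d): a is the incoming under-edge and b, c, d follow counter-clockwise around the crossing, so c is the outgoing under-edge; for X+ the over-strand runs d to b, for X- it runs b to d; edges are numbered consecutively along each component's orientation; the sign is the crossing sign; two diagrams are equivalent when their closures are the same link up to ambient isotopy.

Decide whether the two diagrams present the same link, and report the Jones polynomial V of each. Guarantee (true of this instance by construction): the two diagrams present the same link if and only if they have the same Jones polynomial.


equivalent: yes
D1 (bracket -A^-11 + A^-7 - A^-3 + 2A + A^9; 13 crossings at w = +1): V = -x^(-3/2) - 2x^(1/2) + x^(3/2) - x^(5/2) + x^(7/2)
V(D2) = -x^(-3/2) - 2x^(1/2) + x^(3/2) - x^(5/2) + x^(7/2)  (w +1, c 13, <D> = -A^-11 + A^-7 - A^-3 + 2A + A^9)
key observation: all 2 diagrams share one V(x), hence one class


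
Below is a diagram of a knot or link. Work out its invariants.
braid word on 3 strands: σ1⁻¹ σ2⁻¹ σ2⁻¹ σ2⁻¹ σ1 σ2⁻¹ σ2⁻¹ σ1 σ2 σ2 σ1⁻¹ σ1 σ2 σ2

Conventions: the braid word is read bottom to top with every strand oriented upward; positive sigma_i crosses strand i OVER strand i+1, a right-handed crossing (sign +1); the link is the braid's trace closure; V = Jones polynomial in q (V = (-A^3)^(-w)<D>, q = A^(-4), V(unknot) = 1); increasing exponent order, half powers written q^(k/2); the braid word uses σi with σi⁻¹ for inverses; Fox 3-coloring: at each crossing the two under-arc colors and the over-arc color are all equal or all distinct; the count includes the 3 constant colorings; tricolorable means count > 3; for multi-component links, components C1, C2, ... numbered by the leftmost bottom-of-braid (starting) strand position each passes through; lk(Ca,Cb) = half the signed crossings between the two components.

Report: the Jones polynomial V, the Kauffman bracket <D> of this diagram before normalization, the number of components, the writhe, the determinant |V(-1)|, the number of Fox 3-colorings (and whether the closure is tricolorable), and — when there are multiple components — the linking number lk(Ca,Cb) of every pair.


V(q) = -q^-5 + 2q^-4 - 4q^-3 + 6q^-2 - 7q^-1 + 9 - 7q + 6q^2 - 4q^3 + 2q^4 - q^5
bracket: -A^-20 + 2A^-16 - 4A^-12 + 6A^-8 - 7A^-4 + 9 - 7A^4 + 6A^8 - 4A^12 + 2A^16 - A^20, w = 0
1 component, writhe 0, over 14 crossings
det 49, colorings 3 of 3^14 — not tricolorable
observation: w = 0 shifts under R1 moves; the (-A^3)^(0) factor cancels that in V


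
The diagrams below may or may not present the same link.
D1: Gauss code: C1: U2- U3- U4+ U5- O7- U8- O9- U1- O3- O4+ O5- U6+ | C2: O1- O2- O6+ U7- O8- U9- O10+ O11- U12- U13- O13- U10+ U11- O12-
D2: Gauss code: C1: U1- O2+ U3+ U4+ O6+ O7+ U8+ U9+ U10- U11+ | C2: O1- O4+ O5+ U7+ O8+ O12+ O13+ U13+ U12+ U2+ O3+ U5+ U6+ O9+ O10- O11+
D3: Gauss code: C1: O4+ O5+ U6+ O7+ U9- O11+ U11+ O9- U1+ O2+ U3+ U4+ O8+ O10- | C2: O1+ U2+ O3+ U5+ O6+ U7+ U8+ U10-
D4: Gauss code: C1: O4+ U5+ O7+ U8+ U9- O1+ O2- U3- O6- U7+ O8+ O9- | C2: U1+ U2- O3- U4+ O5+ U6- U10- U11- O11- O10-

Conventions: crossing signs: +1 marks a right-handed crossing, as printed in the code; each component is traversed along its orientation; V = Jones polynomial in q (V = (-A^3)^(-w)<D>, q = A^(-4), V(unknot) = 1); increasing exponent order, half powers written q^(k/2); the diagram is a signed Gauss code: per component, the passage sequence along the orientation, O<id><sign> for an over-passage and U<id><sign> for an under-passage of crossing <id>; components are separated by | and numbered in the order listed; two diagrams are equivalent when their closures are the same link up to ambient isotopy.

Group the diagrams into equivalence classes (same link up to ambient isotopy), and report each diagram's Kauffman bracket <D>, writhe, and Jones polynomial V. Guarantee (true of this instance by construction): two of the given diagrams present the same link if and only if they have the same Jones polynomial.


grouping into links: {D1} | {D2, D3} | {D4}
V(D1) = -q^(-11/2) + q^(-9/2) - q^(-7/2) - q^(-3/2)  (w -7, c 13, <D> = A^-15 + A^-7 - A^-3 + A)
V(D2) = -q^(5/2) - q^(9/2) + q^(11/2) - q^(13/2) + q^(15/2) - q^(17/2)  [13 crossings, <D> = A^-7 - A^-3 + A - A^5 + A^9 + A^17, w = +9]
D3 (bracket A^-13 - A^-9 + A^-5 - A^-1 + A^3 + A^11; 11 crossings at w = +7): V = -q^(5/2) - q^(9/2) + q^(11/2) - q^(13/2) + q^(15/2) - q^(17/2)
D4 (bracket -A^-17 + 2A^-13 - A^-9 + 2A^-5 - A^-1 + A^3; 11 crossings at w = -1): V = -q^(-3/2) + q^(-1/2) - 2q^(1/2) + q^(3/2) - 2q^(5/2) + q^(7/2)
key observation: comparing 4 Jones polynomials yields 3 groups
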